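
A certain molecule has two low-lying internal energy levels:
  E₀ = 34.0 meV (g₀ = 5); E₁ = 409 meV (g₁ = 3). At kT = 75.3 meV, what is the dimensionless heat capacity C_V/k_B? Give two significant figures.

Eᵢ/kT = 0.4515, 5.432.
Z = Σ gᵢe^(−Eᵢ/kT) = 5·e^(−0.4515) + 3·e^(−5.432) = 3.183 + 0.01312 = 3.196.
⟨E⟩ = 35.54 meV, ⟨E²⟩ = 1838 meV².
C_V/k_B = (⟨E²⟩ − ⟨E⟩²)/(kT)² = (1838 − 1263)/5670 = 0.10.

0.10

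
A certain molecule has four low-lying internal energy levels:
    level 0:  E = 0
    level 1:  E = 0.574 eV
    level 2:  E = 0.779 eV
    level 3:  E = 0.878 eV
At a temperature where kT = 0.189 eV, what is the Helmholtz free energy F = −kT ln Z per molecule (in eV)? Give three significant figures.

-0.0135 eV

Eᵢ/kT = 0, 3.0370, 4.1217, 4.6455.
Z = Σ e^(−Eᵢ/kT) = e^(−0) + e^(−3.0370) + e^(−4.1217) + e^(−4.6455) = 1.0000 + 0.047979 + 0.016217 + 0.0096047 = 1.0738.
F = −kT ln Z = −0.189 × ln(1.0738) = −0.189 × 0.071204 = -0.0135 eV.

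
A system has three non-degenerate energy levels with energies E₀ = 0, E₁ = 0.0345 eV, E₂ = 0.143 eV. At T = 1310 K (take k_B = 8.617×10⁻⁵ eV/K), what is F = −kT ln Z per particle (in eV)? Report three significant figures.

k_BT = 8.617×10⁻⁵ × 1310 K = 0.11288 eV.
Eᵢ/kT = 0, 0.30563, 1.2668.
Z = Σ e^(−Eᵢ/kT) = e^(−0) + e^(−0.30563) + e^(−1.2668) = 1.0000 + 0.73666 + 0.28173 = 2.0184.
F = −kT ln Z = −0.11288 × ln(2.0184) = −0.11288 × 0.70231 = -0.0793 eV.

-0.0793 eV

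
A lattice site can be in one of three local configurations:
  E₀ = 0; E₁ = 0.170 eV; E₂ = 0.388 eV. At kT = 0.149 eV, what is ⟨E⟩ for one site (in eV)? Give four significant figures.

Eᵢ/kT = 0, 1.14094, 2.60403.
Z = Σ e^(−Eᵢ/kT) = e^(−0) + e^(−1.14094) + e^(−2.60403) = 1.00000 + 0.319519 + 0.0739749 = 1.39349.
⟨E⟩ = Σ Eᵢ e^(−Eᵢ/kT) / Z = (0·1.00000 + 0.170·0.319519 + 0.388·0.0739749) / 1.39349 = 0.05958 eV.

0.05958 eV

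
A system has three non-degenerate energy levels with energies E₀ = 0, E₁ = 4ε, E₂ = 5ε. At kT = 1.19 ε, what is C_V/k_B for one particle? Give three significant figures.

Eᵢ/kT = 0, 3.3613, 4.2017.
Z = Σ e^(−Eᵢ/kT) = e^(−0) + e^(−3.3613) + e^(−4.2017) = 1.0000 + 0.034690 + 0.014970 = 1.0497.
⟨E⟩ = 0.20350 ε, ⟨E²⟩ = 0.88529 ε².
C_V/k_B = (⟨E²⟩ − ⟨E⟩²)/(kT)² = (0.88529 − 0.041412)/1.4161 = 0.596.

0.596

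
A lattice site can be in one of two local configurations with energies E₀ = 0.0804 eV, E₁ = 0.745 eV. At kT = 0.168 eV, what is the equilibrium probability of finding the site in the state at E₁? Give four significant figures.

Eᵢ/kT = 0.478571, 4.43452.
Z = Σ e^(−Eᵢ/kT) = e^(−0.478571) + e^(−4.43452) = 0.619668 + 0.0118608 = 0.631529.
P₁ = e^(−E₁/kT) / Z = 0.0118608/0.631529 = 0.01878.

0.01878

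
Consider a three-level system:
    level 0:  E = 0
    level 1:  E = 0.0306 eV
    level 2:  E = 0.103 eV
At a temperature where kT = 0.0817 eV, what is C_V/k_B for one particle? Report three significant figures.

0.180

Eᵢ/kT = 0, 0.37454, 1.2607.
Z = Σ e^(−Eᵢ/kT) = e^(−0) + e^(−0.37454) + e^(−1.2607) = 1.0000 + 0.68761 + 0.28346 = 1.9711.
⟨E⟩ = 0.025487 eV, ⟨E²⟩ = 0.0018523 eV².
C_V/k_B = (⟨E²⟩ − ⟨E⟩²)/(kT)² = (0.0018523 − 0.00064959)/0.0066749 = 0.180.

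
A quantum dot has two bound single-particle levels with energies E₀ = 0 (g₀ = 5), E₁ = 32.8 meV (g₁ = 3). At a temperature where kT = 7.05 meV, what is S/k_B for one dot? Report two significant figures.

1.6

Eᵢ/kT = 0, 4.652.
Z = Σ gᵢe^(−Eᵢ/kT) = 5·e^(−0) + 3·e^(−4.652) = 5.000 + 0.02863 = 5.029.
⟨E⟩ = Σ EᵢPᵢ = 0.1867 meV.
S/k_B = ln Z + ⟨E⟩/kT = ln(5.029) + 0.1867/7.05 = 1.615 + 0.02648 = 1.6.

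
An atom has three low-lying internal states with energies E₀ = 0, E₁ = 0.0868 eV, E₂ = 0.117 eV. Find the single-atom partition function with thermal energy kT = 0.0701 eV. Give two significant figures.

Z = 1.5

Eᵢ/kT = 0, 1.238, 1.669.
Z = Σ e^(−Eᵢ/kT) = e^(−0) + e^(−1.238) + e^(−1.669) = 1.000 + 0.2900 + 0.1884 = 1.478.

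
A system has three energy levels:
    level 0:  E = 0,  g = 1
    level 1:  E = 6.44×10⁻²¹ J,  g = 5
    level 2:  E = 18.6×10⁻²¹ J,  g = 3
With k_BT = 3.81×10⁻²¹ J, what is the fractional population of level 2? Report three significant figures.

0.0117

Eᵢ/kT = 0, 1.6903, 4.8819.
Z = Σ gᵢe^(−Eᵢ/kT) = 1·e^(−0) + 5·e^(−1.6903) + 3·e^(−4.8819) = 1.0000 + 0.92232 + 0.022748 = 1.9451.
P₂ = g₂ e^(−E₂/kT) / Z = 0.022748/1.9451 = 0.0117.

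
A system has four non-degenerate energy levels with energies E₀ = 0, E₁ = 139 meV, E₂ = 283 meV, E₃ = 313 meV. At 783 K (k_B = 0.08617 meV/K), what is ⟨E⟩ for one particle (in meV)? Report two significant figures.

k_BT = 0.08617 × 783 K = 67.47 meV.
Eᵢ/kT = 0, 2.060, 4.194, 4.639.
Z = Σ e^(−Eᵢ/kT) = e^(−0) + e^(−2.060) + e^(−4.194) + e^(−4.639) = 1.000 + 0.1275 + 0.01509 + 0.009667 = 1.152.
⟨E⟩ = Σ Eᵢ e^(−Eᵢ/kT) / Z = (0·1.000 + 139·0.1275 + 283·0.01509 + 313·0.009667) / 1.152 = 22 meV.

22 meV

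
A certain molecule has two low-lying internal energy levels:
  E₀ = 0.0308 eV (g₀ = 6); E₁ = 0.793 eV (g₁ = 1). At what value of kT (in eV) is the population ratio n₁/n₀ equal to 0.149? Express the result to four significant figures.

6.802 eV

n₁/n₀ = (g₁/g₀) exp[−(E₁−E₀)/kT] = 0.149.
⇒ (E₁−E₀)/kT = ln((1/6)/0.149) = ln(1.11857) = 0.112051.
kT = 0.7622 eV / 0.112051 = 6.802 eV.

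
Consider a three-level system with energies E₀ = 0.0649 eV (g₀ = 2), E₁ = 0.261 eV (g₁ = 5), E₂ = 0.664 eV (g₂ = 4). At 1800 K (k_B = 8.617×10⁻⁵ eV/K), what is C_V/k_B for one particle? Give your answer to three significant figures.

0.640

k_BT = 8.617×10⁻⁵ × 1800 K = 0.15511 eV.
Eᵢ/kT = 0.41841, 1.6827, 4.2808.
Z = Σ gᵢe^(−Eᵢ/kT) = 2·e^(−0.41841) + 5·e^(−1.6827) + 4·e^(−4.2808) = 1.3162 + 0.92936 + 0.055326 = 2.3009.
⟨E⟩ = 0.15851 eV, ⟨E²⟩ = 0.040526 eV².
C_V/k_B = (⟨E²⟩ − ⟨E⟩²)/(kT)² = (0.040526 − 0.025125)/0.024059 = 0.640.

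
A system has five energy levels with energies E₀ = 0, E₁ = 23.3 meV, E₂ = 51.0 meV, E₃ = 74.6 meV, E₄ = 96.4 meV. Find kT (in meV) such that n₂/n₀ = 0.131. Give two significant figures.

n₂/n₀ = exp[−(E₂−E₀)/kT] = 0.131.
⇒ (E₂−E₀)/kT = ln(1/0.131) = ln(7.634) = 2.033.
kT = 51.0 meV / 2.033 = 25 meV.

25 meV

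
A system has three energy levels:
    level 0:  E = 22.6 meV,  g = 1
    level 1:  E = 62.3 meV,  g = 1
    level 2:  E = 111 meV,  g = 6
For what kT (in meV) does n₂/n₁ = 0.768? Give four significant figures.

n₂/n₁ = (g₂/g₁) exp[−(E₂−E₁)/kT] = 0.768.
⇒ (E₂−E₁)/kT = ln((6/1)/0.768) = ln(7.81250) = 2.05573.
kT = 48.7 meV / 2.05573 = 23.69 meV.

23.69 meV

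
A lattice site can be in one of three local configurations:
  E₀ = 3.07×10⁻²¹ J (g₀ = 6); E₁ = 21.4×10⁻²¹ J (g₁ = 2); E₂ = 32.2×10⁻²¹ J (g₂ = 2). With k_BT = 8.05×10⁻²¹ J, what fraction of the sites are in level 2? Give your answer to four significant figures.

0.008570

Eᵢ/kT = 0.381366, 2.65839, 4.00000.
Z = Σ gᵢe^(−Eᵢ/kT) = 6·e^(−0.381366) + 2·e^(−2.65839) + 2·e^(−4.00000) = 4.09757 + 0.140122 + 0.0366313 = 4.27432.
P₂ = g₂ e^(−E₂/kT) / Z = 0.0366313/4.27432 = 0.008570.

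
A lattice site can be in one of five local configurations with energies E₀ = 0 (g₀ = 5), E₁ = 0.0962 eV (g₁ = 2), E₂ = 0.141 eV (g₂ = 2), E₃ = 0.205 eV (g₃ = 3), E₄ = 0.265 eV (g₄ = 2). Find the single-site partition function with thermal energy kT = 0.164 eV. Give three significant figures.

Z = 8.22

Eᵢ/kT = 0, 0.58659, 0.85976, 1.2500, 1.6159.
Z = Σ gᵢe^(−Eᵢ/kT) = 5·e^(−0) + 2·e^(−0.58659) + 2·e^(−0.85976) + 3·e^(−1.2500) + 2·e^(−1.6159) = 5.0000 + 1.1124 + 0.84653 + 0.85951 + 0.39742 = 8.2159.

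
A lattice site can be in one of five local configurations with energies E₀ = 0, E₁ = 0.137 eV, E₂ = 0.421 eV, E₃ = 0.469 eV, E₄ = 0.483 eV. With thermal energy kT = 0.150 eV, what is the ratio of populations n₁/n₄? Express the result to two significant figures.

10

n₁/n₄ = exp[−(E₁−E₄)/kT] = exp(−(-0.346 eV)/(0.150 eV)) = exp(2.307) = 10.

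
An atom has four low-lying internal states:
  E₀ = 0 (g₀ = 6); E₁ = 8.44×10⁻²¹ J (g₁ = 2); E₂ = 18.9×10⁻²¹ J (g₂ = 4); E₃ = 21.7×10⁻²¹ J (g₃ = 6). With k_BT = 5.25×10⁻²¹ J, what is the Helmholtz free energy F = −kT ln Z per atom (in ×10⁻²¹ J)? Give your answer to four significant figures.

-9.912 ×10⁻²¹ J

Eᵢ/kT = 0, 1.60762, 3.60000, 4.13333.
Z = Σ gᵢe^(−Eᵢ/kT) = 6·e^(−0) + 2·e^(−1.60762) + 4·e^(−3.60000) + 6·e^(−4.13333) = 6.00000 + 0.400728 + 0.109295 + 0.0961765 = 6.60620.
F = −kT ln Z = −5.25 × ln(6.60620) = −5.25 × 1.88801 = -9.912 ×10⁻²¹ J.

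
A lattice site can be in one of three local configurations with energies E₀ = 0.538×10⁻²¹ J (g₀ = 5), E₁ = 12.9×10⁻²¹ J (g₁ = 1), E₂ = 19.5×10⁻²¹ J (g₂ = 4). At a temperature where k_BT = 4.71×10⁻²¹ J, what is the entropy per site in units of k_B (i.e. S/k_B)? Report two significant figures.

1.7

Eᵢ/kT = 0.1142, 2.739, 4.140.
Z = Σ gᵢe^(−Eᵢ/kT) = 5·e^(−0.1142) + 1·e^(−2.739) + 4·e^(−4.140) = 4.460 + 0.06463 + 0.06369 = 4.588.
⟨E⟩ = Σ EᵢPᵢ = 0.9754 ×10⁻²¹ J.
S/k_B = ln Z + ⟨E⟩/kT = ln(4.588) + 0.9754/4.71 = 1.523 + 0.2071 = 1.7.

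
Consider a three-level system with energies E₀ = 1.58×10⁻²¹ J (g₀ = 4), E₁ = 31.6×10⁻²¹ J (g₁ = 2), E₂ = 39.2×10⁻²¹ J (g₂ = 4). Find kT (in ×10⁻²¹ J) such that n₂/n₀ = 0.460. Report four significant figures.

n₂/n₀ = (g₂/g₀) exp[−(E₂−E₀)/kT] = 0.460.
⇒ (E₂−E₀)/kT = ln((4/4)/0.460) = ln(2.17391) = 0.776527.
kT = 37.62 ×10⁻²¹ J / 0.776527 = 48.45 ×10⁻²¹ J.

48.45 ×10⁻²¹ J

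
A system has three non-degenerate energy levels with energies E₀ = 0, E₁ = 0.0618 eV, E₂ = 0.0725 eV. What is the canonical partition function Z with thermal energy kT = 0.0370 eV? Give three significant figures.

Eᵢ/kT = 0, 1.6703, 1.9595.
Z = Σ e^(−Eᵢ/kT) = e^(−0) + e^(−1.6703) + e^(−1.9595) = 1.0000 + 0.18819 + 0.14093 = 1.3291.

Z = 1.33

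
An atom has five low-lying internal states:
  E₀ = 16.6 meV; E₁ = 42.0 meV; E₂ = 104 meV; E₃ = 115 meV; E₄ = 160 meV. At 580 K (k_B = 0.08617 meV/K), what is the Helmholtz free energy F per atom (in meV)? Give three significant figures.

-17.3 meV

k_BT = 0.08617 × 580 K = 49.979 meV.
Eᵢ/kT = 0.33214, 0.84035, 2.0809, 2.3010, 3.2013.
Z = Σ e^(−Eᵢ/kT) = e^(−0.33214) + e^(−0.84035) + e^(−2.0809) + e^(−2.3010) + e^(−3.2013) = 0.71739 + 0.43156 + 0.12482 + 0.10016 + 0.040709 = 1.4146.
F = −kT ln Z = −49.979 × ln(1.4146) = −49.979 × 0.34685 = -17.3 meV.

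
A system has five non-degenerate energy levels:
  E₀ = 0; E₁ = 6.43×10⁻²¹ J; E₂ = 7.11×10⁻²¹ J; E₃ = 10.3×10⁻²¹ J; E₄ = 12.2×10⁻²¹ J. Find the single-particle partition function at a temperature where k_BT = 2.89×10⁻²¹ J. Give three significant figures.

Z = 1.24

Eᵢ/kT = 0, 2.2249, 2.4602, 3.5640, 4.2215.
Z = Σ e^(−Eᵢ/kT) = e^(−0) + e^(−2.2249) + e^(−2.4602) + e^(−3.5640) + e^(−4.2215) = 1.0000 + 0.10808 + 0.085418 + 0.028325 + 0.014677 = 1.2365.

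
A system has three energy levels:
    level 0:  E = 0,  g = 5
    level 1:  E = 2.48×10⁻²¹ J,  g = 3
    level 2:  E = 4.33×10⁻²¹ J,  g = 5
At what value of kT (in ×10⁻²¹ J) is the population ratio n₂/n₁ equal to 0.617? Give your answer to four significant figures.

1.862 ×10⁻²¹ J

n₂/n₁ = (g₂/g₁) exp[−(E₂−E₁)/kT] = 0.617.
⇒ (E₂−E₁)/kT = ln((5/3)/0.617) = ln(2.70124) = 0.993711.
kT = 1.85 ×10⁻²¹ J / 0.993711 = 1.862 ×10⁻²¹ J.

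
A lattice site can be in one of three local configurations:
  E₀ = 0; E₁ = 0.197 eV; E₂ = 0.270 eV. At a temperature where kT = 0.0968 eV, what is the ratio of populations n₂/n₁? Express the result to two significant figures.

0.47

n₂/n₁ = exp[−(E₂−E₁)/kT] = exp(−(0.073 eV)/(0.0968 eV)) = exp(-0.7541) = 0.47.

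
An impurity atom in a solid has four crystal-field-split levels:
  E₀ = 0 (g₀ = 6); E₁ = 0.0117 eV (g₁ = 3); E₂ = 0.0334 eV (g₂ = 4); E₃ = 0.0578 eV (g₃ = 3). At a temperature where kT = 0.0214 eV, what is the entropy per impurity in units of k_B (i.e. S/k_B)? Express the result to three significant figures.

Eᵢ/kT = 0, 0.54673, 1.5607, 2.7009.
Z = Σ gᵢe^(−Eᵢ/kT) = 6·e^(−0) + 3·e^(−0.54673) + 4·e^(−1.5607) + 3·e^(−2.7009) = 6.0000 + 1.7365 + 0.83996 + 0.20144 = 8.7779.
⟨E⟩ = Σ EᵢPᵢ = 0.0068371 eV.
S/k_B = ln Z + ⟨E⟩/kT = ln(8.7779) + 0.0068371/0.0214 = 2.1722 + 0.31949 = 2.49.

2.49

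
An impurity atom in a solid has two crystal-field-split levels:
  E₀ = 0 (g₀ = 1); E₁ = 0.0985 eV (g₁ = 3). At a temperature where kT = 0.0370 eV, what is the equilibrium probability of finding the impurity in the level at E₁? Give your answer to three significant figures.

0.173

Eᵢ/kT = 0, 2.6622.
Z = Σ gᵢe^(−Eᵢ/kT) = 1·e^(−0) + 3·e^(−2.6622) = 1.0000 + 0.20938 = 1.2094.
P₁ = g₁ e^(−E₁/kT) / Z = 0.20938/1.2094 = 0.173.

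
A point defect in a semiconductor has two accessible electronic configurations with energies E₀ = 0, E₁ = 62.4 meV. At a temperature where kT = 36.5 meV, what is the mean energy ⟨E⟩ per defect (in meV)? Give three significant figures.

9.56 meV

Eᵢ/kT = 0, 1.7096.
Z = Σ e^(−Eᵢ/kT) = e^(−0) + e^(−1.7096) = 1.0000 + 0.18094 = 1.1809.
⟨E⟩ = Σ Eᵢ e^(−Eᵢ/kT) / Z = (0·1.0000 + 62.4·0.18094) / 1.1809 = 9.56 meV.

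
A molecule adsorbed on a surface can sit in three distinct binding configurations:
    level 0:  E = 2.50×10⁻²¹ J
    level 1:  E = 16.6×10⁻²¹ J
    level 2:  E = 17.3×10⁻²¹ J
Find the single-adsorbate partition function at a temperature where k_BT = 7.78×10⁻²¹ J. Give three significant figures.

Eᵢ/kT = 0.32134, 2.1337, 2.2237.
Z = Σ e^(−Eᵢ/kT) = e^(−0.32134) + e^(−2.1337) + e^(−2.2237) = 0.72518 + 0.11840 + 0.10821 = 0.95179.

Z = 0.952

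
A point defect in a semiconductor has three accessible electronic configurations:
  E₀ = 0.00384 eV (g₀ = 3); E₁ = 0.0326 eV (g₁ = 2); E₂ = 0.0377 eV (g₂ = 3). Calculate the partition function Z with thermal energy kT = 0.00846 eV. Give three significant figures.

Z = 1.98

Eᵢ/kT = 0.45390, 3.8534, 4.4563.
Z = Σ gᵢe^(−Eᵢ/kT) = 3·e^(−0.45390) + 2·e^(−3.8534) + 3·e^(−4.4563) = 1.9054 + 0.042415 + 0.034816 = 1.9826.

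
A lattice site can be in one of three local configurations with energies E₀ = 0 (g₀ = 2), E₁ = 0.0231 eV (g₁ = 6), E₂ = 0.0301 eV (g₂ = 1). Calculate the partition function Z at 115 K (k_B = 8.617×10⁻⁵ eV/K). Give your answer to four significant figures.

k_BT = 8.617×10⁻⁵ × 115 K = 0.00990955 eV.
Eᵢ/kT = 0, 2.33108, 3.03747.
Z = Σ gᵢe^(−Eᵢ/kT) = 2·e^(−0) + 6·e^(−2.33108) + 1·e^(−3.03747) = 2.00000 + 0.583144 + 0.0479561 = 2.63110.

Z = 2.631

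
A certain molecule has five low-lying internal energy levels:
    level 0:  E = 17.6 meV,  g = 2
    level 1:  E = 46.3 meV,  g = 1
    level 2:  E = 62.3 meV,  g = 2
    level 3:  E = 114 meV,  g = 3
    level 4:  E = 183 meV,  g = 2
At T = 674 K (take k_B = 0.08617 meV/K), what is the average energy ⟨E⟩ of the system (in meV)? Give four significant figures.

49.12 meV

k_BT = 0.08617 × 674 K = 58.0786 meV.
Eᵢ/kT = 0.303038, 0.797196, 1.07268, 1.96286, 3.15090.
Z = Σ gᵢe^(−Eᵢ/kT) = 2·e^(−0.303038) + 1·e^(−0.797196) + 2·e^(−1.07268) + 3·e^(−1.96286) + 2·e^(−3.15090) = 1.47714 + 0.450591 + 0.684181 + 0.421368 + 0.0856272 = 3.11891.
⟨E⟩ = Σ Eᵢ gᵢe^(−Eᵢ/kT) / Z = (17.6·1.47714 + 46.3·0.450591 + 62.3·0.684181 + 114·0.421368 + 183·0.0856272) / 3.11891 = 49.12 meV.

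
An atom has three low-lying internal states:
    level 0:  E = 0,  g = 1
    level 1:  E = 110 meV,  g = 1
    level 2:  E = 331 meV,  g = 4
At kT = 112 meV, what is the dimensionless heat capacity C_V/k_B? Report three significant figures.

0.991

Eᵢ/kT = 0, 0.98214, 2.9554.
Z = Σ gᵢe^(−Eᵢ/kT) = 1·e^(−0) + 1·e^(−0.98214) + 4·e^(−2.9554) = 1.0000 + 0.37451 + 0.20823 = 1.5827.
⟨E⟩ = 69.577 meV, ⟨E²⟩ = 17278 meV².
C_V/k_B = (⟨E²⟩ − ⟨E⟩²)/(kT)² = (17278 − 4841.0)/12544 = 0.991.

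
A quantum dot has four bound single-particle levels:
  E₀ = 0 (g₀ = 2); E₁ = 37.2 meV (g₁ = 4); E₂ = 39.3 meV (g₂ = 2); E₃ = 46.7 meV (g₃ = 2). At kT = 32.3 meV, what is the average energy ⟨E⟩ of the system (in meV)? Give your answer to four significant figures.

Eᵢ/kT = 0, 1.15170, 1.21672, 1.44582.
Z = Σ gᵢe^(−Eᵢ/kT) = 2·e^(−0) + 4·e^(−1.15170) + 2·e^(−1.21672) + 2·e^(−1.44582) = 2.00000 + 1.26440 + 0.592400 + 0.471106 = 4.32791.
⟨E⟩ = Σ Eᵢ gᵢe^(−Eᵢ/kT) / Z = (0·2.00000 + 37.2·1.26440 + 39.3·0.592400 + 46.7·0.471106) / 4.32791 = 21.33 meV.

21.33 meV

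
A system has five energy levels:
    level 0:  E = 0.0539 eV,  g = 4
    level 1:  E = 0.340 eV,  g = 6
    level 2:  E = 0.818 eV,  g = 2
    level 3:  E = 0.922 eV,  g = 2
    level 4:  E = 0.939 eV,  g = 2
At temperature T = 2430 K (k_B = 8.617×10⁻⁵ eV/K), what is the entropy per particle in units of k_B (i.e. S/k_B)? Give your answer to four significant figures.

k_BT = 8.617×10⁻⁵ × 2430 K = 0.209393 eV.
Eᵢ/kT = 0.257411, 1.62374, 3.90653, 4.40320, 4.48439.
Z = Σ gᵢe^(−Eᵢ/kT) = 4·e^(−0.257411) + 6·e^(−1.62374) + 2·e^(−3.90653) + 2·e^(−4.40320) + 2·e^(−4.48439) = 3.09220 + 1.18296 + 0.0402203 + 0.0244762 + 0.0225675 = 4.36242.
⟨E⟩ = Σ EᵢPᵢ = 0.147976 eV.
S/k_B = ln Z + ⟨E⟩/kT = ln(4.36242) + 0.147976/0.209393 = 1.47303 + 0.706690 = 2.180.

2.180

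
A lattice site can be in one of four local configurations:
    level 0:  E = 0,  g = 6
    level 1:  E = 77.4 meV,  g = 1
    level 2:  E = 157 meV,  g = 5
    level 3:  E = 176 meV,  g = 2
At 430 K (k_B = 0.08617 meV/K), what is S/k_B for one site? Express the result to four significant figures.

1.931

k_BT = 0.08617 × 430 K = 37.0531 meV.
Eᵢ/kT = 0, 2.08889, 4.23716, 4.74994.
Z = Σ gᵢe^(−Eᵢ/kT) = 6·e^(−0) + 1·e^(−2.08889) + 5·e^(−4.23716) + 2·e^(−4.74994) = 6.00000 + 0.123825 + 0.0722428 + 0.0173044 = 6.21337.
⟨E⟩ = Σ EᵢPᵢ = 3.85809 meV.
S/k_B = ln Z + ⟨E⟩/kT = ln(6.21337) + 3.85809/37.0531 = 1.82670 + 0.104123 = 1.931.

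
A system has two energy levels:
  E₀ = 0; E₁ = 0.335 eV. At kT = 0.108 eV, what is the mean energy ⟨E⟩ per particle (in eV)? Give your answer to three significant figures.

0.0144 eV

Eᵢ/kT = 0, 3.1019.
Z = Σ e^(−Eᵢ/kT) = e^(−0) + e^(−3.1019) = 1.0000 + 0.044964 = 1.0450.
⟨E⟩ = Σ Eᵢ e^(−Eᵢ/kT) / Z = (0·1.0000 + 0.335·0.044964) / 1.0450 = 0.0144 eV.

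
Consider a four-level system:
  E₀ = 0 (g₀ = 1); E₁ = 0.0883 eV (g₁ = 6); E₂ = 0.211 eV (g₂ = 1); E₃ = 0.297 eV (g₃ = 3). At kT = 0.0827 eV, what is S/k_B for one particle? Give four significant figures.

2.008

Eᵢ/kT = 0, 1.06771, 2.55139, 3.59129.
Z = Σ gᵢe^(−Eᵢ/kT) = 1·e^(−0) + 6·e^(−1.06771) + 1·e^(−2.55139) + 3·e^(−3.59129) = 1.00000 + 2.06277 + 0.0779732 + 0.0826883 = 3.22343.
⟨E⟩ = Σ EᵢPᵢ = 0.0692285 eV.
S/k_B = ln Z + ⟨E⟩/kT = ln(3.22343) + 0.0692285/0.0827 = 1.17045 + 0.837104 = 2.008.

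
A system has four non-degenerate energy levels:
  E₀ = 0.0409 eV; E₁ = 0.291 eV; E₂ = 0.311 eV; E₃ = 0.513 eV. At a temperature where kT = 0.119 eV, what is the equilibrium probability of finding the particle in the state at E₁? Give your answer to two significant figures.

Eᵢ/kT = 0.3437, 2.445, 2.613, 4.311.
Z = Σ e^(−Eᵢ/kT) = e^(−0.3437) + e^(−2.445) + e^(−2.613) + e^(−4.311) = 0.7091 + 0.08673 + 0.07331 + 0.01342 = 0.8826.
P₁ = e^(−E₁/kT) / Z = 0.08673/0.8826 = 0.098.

0.098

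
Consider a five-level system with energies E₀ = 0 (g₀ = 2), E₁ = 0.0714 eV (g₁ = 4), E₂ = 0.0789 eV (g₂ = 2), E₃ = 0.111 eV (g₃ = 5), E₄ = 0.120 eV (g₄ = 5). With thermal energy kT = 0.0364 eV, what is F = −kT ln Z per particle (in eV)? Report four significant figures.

-0.04249 eV

Eᵢ/kT = 0, 1.96154, 2.16758, 3.04945, 3.29670.
Z = Σ gᵢe^(−Eᵢ/kT) = 2·e^(−0) + 4·e^(−1.96154) + 2·e^(−2.16758) + 5·e^(−3.04945) + 5·e^(−3.29670) = 2.00000 + 0.562567 + 0.228909 + 0.236925 + 0.185025 = 3.21343.
F = −kT ln Z = −0.0364 × ln(3.21343) = −0.0364 × 1.16734 = -0.04249 eV.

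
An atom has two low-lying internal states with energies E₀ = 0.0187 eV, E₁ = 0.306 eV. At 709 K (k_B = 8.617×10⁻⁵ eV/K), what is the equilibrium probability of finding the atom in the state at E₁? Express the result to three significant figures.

0.00899

k_BT = 8.617×10⁻⁵ × 709 K = 0.061095 eV.
Eᵢ/kT = 0.30608, 5.0086.
Z = Σ e^(−Eᵢ/kT) = e^(−0.30608) + e^(−5.0086) = 0.73633 + 0.0066802 = 0.74301.
P₁ = e^(−E₁/kT) / Z = 0.0066802/0.74301 = 0.00899.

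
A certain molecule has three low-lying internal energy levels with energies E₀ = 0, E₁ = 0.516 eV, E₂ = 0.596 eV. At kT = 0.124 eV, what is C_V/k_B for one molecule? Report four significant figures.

0.4378

Eᵢ/kT = 0, 4.16129, 4.80645.
Z = Σ e^(−Eᵢ/kT) = e^(−0) + e^(−4.16129) + e^(−4.80645) = 1.00000 + 0.0155874 + 0.00817684 = 1.02376.
⟨E⟩ = 0.0126167 eV, ⟨E²⟩ = 0.00689105 eV².
C_V/k_B = (⟨E²⟩ − ⟨E⟩²)/(kT)² = (0.00689105 − 0.000159181)/0.0153760 = 0.4378.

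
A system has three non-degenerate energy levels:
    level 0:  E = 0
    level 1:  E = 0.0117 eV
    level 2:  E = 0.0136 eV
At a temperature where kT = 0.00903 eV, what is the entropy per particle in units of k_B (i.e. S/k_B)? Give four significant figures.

Eᵢ/kT = 0, 1.29568, 1.50609.
Z = Σ e^(−Eᵢ/kT) = e^(−0) + e^(−1.29568) + e^(−1.50609) = 1.00000 + 0.273712 + 0.221775 = 1.49549.
⟨E⟩ = Σ EᵢPᵢ = 0.00415822 eV.
S/k_B = ln Z + ⟨E⟩/kT = ln(1.49549) + 0.00415822/0.00903 = 0.402454 + 0.460489 = 0.8629.

0.8629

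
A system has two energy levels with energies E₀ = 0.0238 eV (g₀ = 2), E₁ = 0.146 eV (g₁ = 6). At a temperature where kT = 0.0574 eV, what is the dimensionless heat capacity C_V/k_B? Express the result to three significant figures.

Eᵢ/kT = 0.41463, 2.5436.
Z = Σ gᵢe^(−Eᵢ/kT) = 2·e^(−0.41463) + 6·e^(−2.5436) = 1.3212 + 0.47150 = 1.7927.
⟨E⟩ = 0.055940 eV, ⟨E²⟩ = 0.0060238 eV².
C_V/k_B = (⟨E²⟩ − ⟨E⟩²)/(kT)² = (0.0060238 − 0.0031293)/0.0032948 = 0.879.

0.879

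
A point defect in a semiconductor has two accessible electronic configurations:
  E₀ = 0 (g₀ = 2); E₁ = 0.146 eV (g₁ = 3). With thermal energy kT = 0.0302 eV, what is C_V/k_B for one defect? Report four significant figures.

0.2722

Eᵢ/kT = 0, 4.83444.
Z = Σ gᵢe^(−Eᵢ/kT) = 2·e^(−0) + 3·e^(−4.83444) = 2.00000 + 0.0238534 = 2.02385.
⟨E⟩ = 0.00172078 eV, ⟨E²⟩ = 0.000251234 eV².
C_V/k_B = (⟨E²⟩ − ⟨E⟩²)/(kT)² = (0.000251234 − 0.00000296108)/0.000912040 = 0.2722.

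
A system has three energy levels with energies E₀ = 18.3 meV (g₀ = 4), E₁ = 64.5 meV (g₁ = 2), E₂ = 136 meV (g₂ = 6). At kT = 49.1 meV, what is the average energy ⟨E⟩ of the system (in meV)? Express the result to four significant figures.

Eᵢ/kT = 0.372709, 1.31365, 2.76986.
Z = Σ gᵢe^(−Eᵢ/kT) = 4·e^(−0.372709) + 2·e^(−1.31365) + 6·e^(−2.76986) = 2.75546 + 0.537674 + 0.376025 = 3.66916.
⟨E⟩ = Σ Eᵢ gᵢe^(−Eᵢ/kT) / Z = (18.3·2.75546 + 64.5·0.537674 + 136·0.376025) / 3.66916 = 37.13 meV.

37.13 meV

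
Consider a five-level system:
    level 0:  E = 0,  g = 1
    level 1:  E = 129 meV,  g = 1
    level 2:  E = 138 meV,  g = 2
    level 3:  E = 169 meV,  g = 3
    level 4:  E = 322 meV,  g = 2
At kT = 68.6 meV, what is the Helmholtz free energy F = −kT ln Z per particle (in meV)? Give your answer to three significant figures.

Eᵢ/kT = 0, 1.8805, 2.0117, 2.4636, 4.6939.
Z = Σ gᵢe^(−Eᵢ/kT) = 1·e^(−0) + 1·e^(−1.8805) + 2·e^(−2.0117) + 3·e^(−2.4636) + 2·e^(−4.6939) = 1.0000 + 0.15251 + 0.26752 + 0.25538 + 0.018302 = 1.6937.
F = −kT ln Z = −68.6 × ln(1.6937) = −68.6 × 0.52692 = -36.1 meV.

-36.1 meV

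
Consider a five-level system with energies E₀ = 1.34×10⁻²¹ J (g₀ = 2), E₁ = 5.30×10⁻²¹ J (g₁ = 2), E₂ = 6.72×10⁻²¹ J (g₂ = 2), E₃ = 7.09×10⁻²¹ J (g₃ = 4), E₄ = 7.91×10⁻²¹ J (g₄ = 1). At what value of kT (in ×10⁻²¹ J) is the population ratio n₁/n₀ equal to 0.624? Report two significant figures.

n₁/n₀ = (g₁/g₀) exp[−(E₁−E₀)/kT] = 0.624.
⇒ (E₁−E₀)/kT = ln((2/2)/0.624) = ln(1.603) = 0.4719.
kT = 3.96 ×10⁻²¹ J / 0.4719 = 8.4 ×10⁻²¹ J.

8.4 ×10⁻²¹ J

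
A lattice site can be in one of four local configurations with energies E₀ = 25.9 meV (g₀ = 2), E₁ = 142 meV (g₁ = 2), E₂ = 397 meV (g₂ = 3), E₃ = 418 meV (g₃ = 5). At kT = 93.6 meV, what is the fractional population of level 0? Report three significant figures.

0.738

Eᵢ/kT = 0.27671, 1.5171, 4.2415, 4.4658.
Z = Σ gᵢe^(−Eᵢ/kT) = 2·e^(−0.27671) + 2·e^(−1.5171) + 3·e^(−4.2415) + 5·e^(−4.4658) = 1.5165 + 0.43869 + 0.043158 + 0.057477 = 2.0558.
P₀ = g₀ e^(−E₀/kT) / Z = 1.5165/2.0558 = 0.738.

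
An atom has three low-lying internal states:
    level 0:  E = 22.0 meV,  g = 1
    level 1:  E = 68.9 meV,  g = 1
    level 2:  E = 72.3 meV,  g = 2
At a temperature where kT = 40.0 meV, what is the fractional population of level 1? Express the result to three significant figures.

0.165

Eᵢ/kT = 0.55000, 1.7225, 1.8075.
Z = Σ gᵢe^(−Eᵢ/kT) = 1·e^(−0.55000) + 1·e^(−1.7225) + 2·e^(−1.8075) = 0.57695 + 0.17862 + 0.32813 = 1.0837.
P₁ = g₁ e^(−E₁/kT) / Z = 0.17862/1.0837 = 0.165.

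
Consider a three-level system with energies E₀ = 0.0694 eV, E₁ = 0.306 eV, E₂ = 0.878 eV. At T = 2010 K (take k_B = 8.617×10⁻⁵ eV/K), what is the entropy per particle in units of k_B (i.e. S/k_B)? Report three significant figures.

0.545

k_BT = 8.617×10⁻⁵ × 2010 K = 0.17320 eV.
Eᵢ/kT = 0.40069, 1.7667, 5.0693.
Z = Σ e^(−Eᵢ/kT) = e^(−0.40069) + e^(−1.7667) + e^(−5.0693) = 0.66986 + 0.17090 + 0.0062868 = 0.84705.
⟨E⟩ = Σ EᵢPᵢ = 0.12314 eV.
S/k_B = ln Z + ⟨E⟩/kT = ln(0.84705) + 0.12314/0.17320 = -0.16600 + 0.71097 = 0.545.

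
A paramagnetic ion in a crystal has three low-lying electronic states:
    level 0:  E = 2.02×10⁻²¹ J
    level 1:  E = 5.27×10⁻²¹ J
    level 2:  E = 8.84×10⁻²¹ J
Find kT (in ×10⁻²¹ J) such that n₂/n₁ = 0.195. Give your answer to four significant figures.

2.184 ×10⁻²¹ J

n₂/n₁ = exp[−(E₂−E₁)/kT] = 0.195.
⇒ (E₂−E₁)/kT = ln(1/0.195) = ln(5.12821) = 1.63476.
kT = 3.57 ×10⁻²¹ J / 1.63476 = 2.184 ×10⁻²¹ J.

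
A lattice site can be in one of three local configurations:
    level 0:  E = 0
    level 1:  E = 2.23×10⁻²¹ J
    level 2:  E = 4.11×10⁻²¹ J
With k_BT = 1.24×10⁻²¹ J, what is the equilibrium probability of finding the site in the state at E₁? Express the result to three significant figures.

0.138

Eᵢ/kT = 0, 1.7984, 3.3145.
Z = Σ e^(−Eᵢ/kT) = e^(−0) + e^(−1.7984) + e^(−3.3145) = 1.0000 + 0.16556 + 0.036352 = 1.2019.
P₁ = e^(−E₁/kT) / Z = 0.16556/1.2019 = 0.138.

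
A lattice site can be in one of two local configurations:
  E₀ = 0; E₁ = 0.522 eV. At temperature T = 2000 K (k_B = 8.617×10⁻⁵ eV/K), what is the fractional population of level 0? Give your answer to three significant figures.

k_BT = 8.617×10⁻⁵ × 2000 K = 0.17234 eV.
Eᵢ/kT = 0, 3.0289.
Z = Σ e^(−Eᵢ/kT) = e^(−0) + e^(−3.0289) = 1.0000 + 0.048369 = 1.0484.
P₀ = e^(−E₀/kT) / Z = 1.0000/1.0484 = 0.954.

0.954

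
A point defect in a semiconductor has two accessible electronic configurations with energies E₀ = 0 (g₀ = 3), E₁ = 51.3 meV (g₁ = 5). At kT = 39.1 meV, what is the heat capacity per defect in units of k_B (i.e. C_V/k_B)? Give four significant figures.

Eᵢ/kT = 0, 1.31202.
Z = Σ gᵢe^(−Eᵢ/kT) = 3·e^(−0) + 5·e^(−1.31202) = 3.00000 + 1.34638 = 4.34638.
⟨E⟩ = 15.8912 meV, ⟨E²⟩ = 815.220 meV².
C_V/k_B = (⟨E²⟩ − ⟨E⟩²)/(kT)² = (815.220 − 252.530)/1528.81 = 0.3681.

0.3681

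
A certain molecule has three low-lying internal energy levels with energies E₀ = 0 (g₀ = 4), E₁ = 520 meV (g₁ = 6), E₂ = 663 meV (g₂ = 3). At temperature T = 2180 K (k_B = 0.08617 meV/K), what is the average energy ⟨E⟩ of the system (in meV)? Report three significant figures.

k_BT = 0.08617 × 2180 K = 187.85 meV.
Eᵢ/kT = 0, 2.7682, 3.5294.
Z = Σ gᵢe^(−Eᵢ/kT) = 4·e^(−0) + 6·e^(−2.7682) + 3·e^(−3.5294) = 4.0000 + 0.37665 + 0.087968 = 4.4646.
⟨E⟩ = Σ Eᵢ gᵢe^(−Eᵢ/kT) / Z = (0·4.0000 + 520·0.37665 + 663·0.087968) / 4.4646 = 56.9 meV.

56.9 meV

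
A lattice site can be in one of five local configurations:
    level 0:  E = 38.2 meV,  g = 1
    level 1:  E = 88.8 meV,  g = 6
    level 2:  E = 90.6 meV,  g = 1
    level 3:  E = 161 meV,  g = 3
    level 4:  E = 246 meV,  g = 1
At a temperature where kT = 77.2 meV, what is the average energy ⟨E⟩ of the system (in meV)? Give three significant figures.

89.8 meV

Eᵢ/kT = 0.49482, 1.1503, 1.1736, 2.0855, 3.1865.
Z = Σ gᵢe^(−Eᵢ/kT) = 1·e^(−0.49482) + 6·e^(−1.1503) + 1·e^(−1.1736) + 3·e^(−2.0855) + 1·e^(−3.1865) = 0.60968 + 1.8993 + 0.30925 + 0.37273 + 0.041316 = 3.2323.
⟨E⟩ = Σ Eᵢ gᵢe^(−Eᵢ/kT) / Z = (38.2·0.60968 + 88.8·1.8993 + 90.6·0.30925 + 161·0.37273 + 246·0.041316) / 3.2323 = 89.8 meV.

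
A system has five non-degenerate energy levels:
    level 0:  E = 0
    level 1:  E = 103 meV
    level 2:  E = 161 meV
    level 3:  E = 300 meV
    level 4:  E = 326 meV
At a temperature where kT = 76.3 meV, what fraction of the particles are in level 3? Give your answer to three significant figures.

Eᵢ/kT = 0, 1.3499, 2.1101, 3.9318, 4.2726.
Z = Σ e^(−Eᵢ/kT) = e^(−0) + e^(−1.3499) + e^(−2.1101) + e^(−3.9318) + e^(−4.2726) = 1.0000 + 0.25927 + 0.12123 + 0.019608 + 0.013945 = 1.4141.
P₃ = e^(−E₃/kT) / Z = 0.019608/1.4141 = 0.0139.

0.0139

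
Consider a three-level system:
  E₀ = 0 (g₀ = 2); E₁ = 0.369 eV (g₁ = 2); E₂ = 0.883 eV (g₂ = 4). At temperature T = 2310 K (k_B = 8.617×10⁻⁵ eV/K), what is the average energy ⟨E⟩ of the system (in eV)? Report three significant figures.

0.0667 eV

k_BT = 8.617×10⁻⁵ × 2310 K = 0.19905 eV.
Eᵢ/kT = 0, 1.8538, 4.4361.
Z = Σ gᵢe^(−Eᵢ/kT) = 2·e^(−0) + 2·e^(−1.8538) + 4·e^(−4.4361) = 2.0000 + 0.31328 + 0.047368 = 2.3606.
⟨E⟩ = Σ Eᵢ gᵢe^(−Eᵢ/kT) / Z = (0·2.0000 + 0.369·0.31328 + 0.883·0.047368) / 2.3606 = 0.0667 eV.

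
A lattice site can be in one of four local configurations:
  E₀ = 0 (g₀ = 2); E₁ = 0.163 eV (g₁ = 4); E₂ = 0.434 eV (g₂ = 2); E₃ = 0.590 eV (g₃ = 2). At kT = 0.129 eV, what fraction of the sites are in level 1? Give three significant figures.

Eᵢ/kT = 0, 1.2636, 3.3643, 4.5736.
Z = Σ gᵢe^(−Eᵢ/kT) = 2·e^(−0) + 4·e^(−1.2636) + 2·e^(−3.3643) + 2·e^(−4.5736) = 2.0000 + 1.1305 + 0.069172 + 0.020641 = 3.2203.
P₁ = g₁ e^(−E₁/kT) / Z = 1.1305/3.2203 = 0.351.

0.351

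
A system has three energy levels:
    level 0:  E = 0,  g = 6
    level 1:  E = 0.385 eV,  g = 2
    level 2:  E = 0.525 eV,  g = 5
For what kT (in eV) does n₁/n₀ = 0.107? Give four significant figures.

0.3388 eV

n₁/n₀ = (g₁/g₀) exp[−(E₁−E₀)/kT] = 0.107.
⇒ (E₁−E₀)/kT = ln((2/6)/0.107) = ln(3.11526) = 1.13631.
kT = 0.385 eV / 1.13631 = 0.3388 eV.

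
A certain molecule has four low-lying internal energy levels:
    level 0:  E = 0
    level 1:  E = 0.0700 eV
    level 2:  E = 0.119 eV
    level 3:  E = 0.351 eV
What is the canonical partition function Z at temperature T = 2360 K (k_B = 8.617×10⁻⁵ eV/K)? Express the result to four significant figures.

Z = 2.444

k_BT = 8.617×10⁻⁵ × 2360 K = 0.203361 eV.
Eᵢ/kT = 0, 0.344215, 0.585166, 1.72599.
Z = Σ e^(−Eᵢ/kT) = e^(−0) + e^(−0.344215) + e^(−0.585166) + e^(−1.72599) = 1.00000 + 0.708777 + 0.557013 + 0.177997 = 2.44379.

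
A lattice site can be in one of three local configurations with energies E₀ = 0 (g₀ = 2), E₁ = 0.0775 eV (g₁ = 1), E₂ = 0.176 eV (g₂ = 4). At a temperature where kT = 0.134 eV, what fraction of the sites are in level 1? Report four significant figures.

0.1542

Eᵢ/kT = 0, 0.578358, 1.31343.
Z = Σ gᵢe^(−Eᵢ/kT) = 2·e^(−0) + 1·e^(−0.578358) + 4·e^(−1.31343) = 2.00000 + 0.560818 + 1.07558 = 3.63640.
P₁ = g₁ e^(−E₁/kT) / Z = 0.560818/3.63640 = 0.1542.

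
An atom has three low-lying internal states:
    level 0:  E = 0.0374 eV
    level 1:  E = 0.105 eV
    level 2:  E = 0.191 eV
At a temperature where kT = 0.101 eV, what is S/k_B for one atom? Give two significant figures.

Eᵢ/kT = 0.3703, 1.040, 1.891.
Z = Σ e^(−Eᵢ/kT) = e^(−0.3703) + e^(−1.040) + e^(−1.891) = 0.6905 + 0.3535 + 0.1509 = 1.195.
⟨E⟩ = Σ EᵢPᵢ = 0.07679 eV.
S/k_B = ln Z + ⟨E⟩/kT = ln(1.195) + 0.07679/0.101 = 0.1781 + 0.7603 = 0.94.

0.94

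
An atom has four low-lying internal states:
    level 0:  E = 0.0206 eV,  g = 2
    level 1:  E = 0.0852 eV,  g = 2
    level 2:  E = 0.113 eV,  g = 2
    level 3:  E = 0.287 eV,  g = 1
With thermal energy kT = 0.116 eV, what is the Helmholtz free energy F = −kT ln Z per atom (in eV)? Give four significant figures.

-0.1444 eV

Eᵢ/kT = 0.177586, 0.734483, 0.974138, 2.47414.
Z = Σ gᵢe^(−Eᵢ/kT) = 2·e^(−0.177586) + 2·e^(−0.734483) + 2·e^(−0.974138) + 1·e^(−2.47414) = 1.67458 + 0.959507 + 0.755035 + 0.0842354 = 3.47336.
F = −kT ln Z = −0.116 × ln(3.47336) = −0.116 × 1.24512 = -0.1444 eV.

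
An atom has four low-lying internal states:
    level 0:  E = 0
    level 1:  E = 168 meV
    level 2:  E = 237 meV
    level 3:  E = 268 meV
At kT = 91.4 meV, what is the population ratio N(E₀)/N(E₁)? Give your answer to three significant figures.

6.28

n₀/n₁ = exp[−(E₀−E₁)/kT] = exp(−(-168 meV)/(91.4 meV)) = exp(1.8381) = 6.28.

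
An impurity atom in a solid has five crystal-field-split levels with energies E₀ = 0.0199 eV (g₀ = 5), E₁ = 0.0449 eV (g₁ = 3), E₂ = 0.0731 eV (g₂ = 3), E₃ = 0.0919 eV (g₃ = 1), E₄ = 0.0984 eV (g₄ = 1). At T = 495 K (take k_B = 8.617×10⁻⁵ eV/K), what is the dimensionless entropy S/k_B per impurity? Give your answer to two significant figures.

k_BT = 8.617×10⁻⁵ × 495 K = 0.04265 eV.
Eᵢ/kT = 0.4666, 1.053, 1.714, 2.155, 2.307.
Z = Σ gᵢe^(−Eᵢ/kT) = 5·e^(−0.4666) + 3·e^(−1.053) + 3·e^(−1.714) + 1·e^(−2.155) + 1·e^(−2.307) = 3.136 + 1.047 + 0.5404 + 0.1159 + 0.09956 = 4.939.
⟨E⟩ = Σ EᵢPᵢ = 0.03429 eV.
S/k_B = ln Z + ⟨E⟩/kT = ln(4.939) + 0.03429/0.04265 = 1.597 + 0.8040 = 2.4.

2.4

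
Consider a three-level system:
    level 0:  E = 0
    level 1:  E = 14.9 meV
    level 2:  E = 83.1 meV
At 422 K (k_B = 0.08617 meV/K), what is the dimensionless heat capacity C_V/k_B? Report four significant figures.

k_BT = 0.08617 × 422 K = 36.3637 meV.
Eᵢ/kT = 0, 0.409749, 2.28525.
Z = Σ e^(−Eᵢ/kT) = e^(−0) + e^(−0.409749) + e^(−2.28525) = 1.00000 + 0.663817 + 0.101749 = 1.76557.
⟨E⟩ = 10.3911 meV, ⟨E²⟩ = 481.438 meV².
C_V/k_B = (⟨E²⟩ − ⟨E⟩²)/(kT)² = (481.438 − 107.975)/1322.32 = 0.2824.

0.2824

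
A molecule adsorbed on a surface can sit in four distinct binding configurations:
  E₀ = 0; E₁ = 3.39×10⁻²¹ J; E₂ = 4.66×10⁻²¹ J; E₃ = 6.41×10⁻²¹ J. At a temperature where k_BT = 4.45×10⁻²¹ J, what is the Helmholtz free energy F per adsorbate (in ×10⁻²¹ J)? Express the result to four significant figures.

Eᵢ/kT = 0, 0.761798, 1.04719, 1.44045.
Z = Σ e^(−Eᵢ/kT) = e^(−0) + e^(−0.761798) + e^(−1.04719) + e^(−1.44045) = 1.00000 + 0.466826 + 0.350922 + 0.236821 = 2.05457.
F = −kT ln Z = −4.45 × ln(2.05457) = −4.45 × 0.720067 = -3.204 ×10⁻²¹ J.

-3.204 ×10⁻²¹ J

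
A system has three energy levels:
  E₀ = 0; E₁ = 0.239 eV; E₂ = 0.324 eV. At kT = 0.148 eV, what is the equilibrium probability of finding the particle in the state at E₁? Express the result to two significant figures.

Eᵢ/kT = 0, 1.615, 2.189.
Z = Σ e^(−Eᵢ/kT) = e^(−0) + e^(−1.615) + e^(−2.189) = 1.000 + 0.1989 + 0.1120 = 1.311.
P₁ = e^(−E₁/kT) / Z = 0.1989/1.311 = 0.15.

0.15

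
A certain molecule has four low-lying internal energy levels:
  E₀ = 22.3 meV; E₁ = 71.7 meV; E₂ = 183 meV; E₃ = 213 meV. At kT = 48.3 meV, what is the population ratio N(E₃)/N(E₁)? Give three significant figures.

n₃/n₁ = exp[−(E₃−E₁)/kT] = exp(−(141.3 meV)/(48.3 meV)) = exp(-2.9255) = 0.0536.

0.0536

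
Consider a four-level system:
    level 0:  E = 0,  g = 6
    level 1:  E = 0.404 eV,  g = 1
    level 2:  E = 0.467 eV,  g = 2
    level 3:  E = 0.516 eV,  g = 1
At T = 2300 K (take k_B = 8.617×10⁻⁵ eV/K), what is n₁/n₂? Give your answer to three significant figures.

0.687

k_BT = 8.617×10⁻⁵ × 2300 K = 0.19819 eV.
n₁/n₂ = (g₁/g₂) exp[−(E₁−E₂)/kT] = (1/2) × exp(−(-0.063 eV)/(0.19819 eV)) = (1/2) × exp(0.31788) = 0.687.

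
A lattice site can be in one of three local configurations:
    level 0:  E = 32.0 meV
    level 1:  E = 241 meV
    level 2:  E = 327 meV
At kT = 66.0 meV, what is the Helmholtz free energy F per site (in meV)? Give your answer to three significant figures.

Eᵢ/kT = 0.48485, 3.6515, 4.9545.
Z = Σ e^(−Eᵢ/kT) = e^(−0.48485) + e^(−3.6515) + e^(−4.9545) = 0.61579 + 0.025952 + 0.0070516 = 0.64879.
F = −kT ln Z = −66.0 × ln(0.64879) = −66.0 × -0.43265 = 28.6 meV.

28.6 meV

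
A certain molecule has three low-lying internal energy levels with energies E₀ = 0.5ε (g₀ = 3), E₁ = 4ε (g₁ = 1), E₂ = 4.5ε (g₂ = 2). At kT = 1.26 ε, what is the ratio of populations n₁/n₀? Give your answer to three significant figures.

n₁/n₀ = (g₁/g₀) exp[−(E₁−E₀)/kT] = (1/3) × exp(−(3.5ε)/(1.26ε)) = (1/3) × exp(-2.7778) = 0.0207.

0.0207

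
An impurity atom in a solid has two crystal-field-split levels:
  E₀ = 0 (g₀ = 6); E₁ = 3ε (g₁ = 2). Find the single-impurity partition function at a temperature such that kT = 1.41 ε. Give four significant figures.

Eᵢ/kT = 0, 2.12766.
Z = Σ gᵢe^(−Eᵢ/kT) = 6·e^(−0) + 2·e^(−2.12766) = 6.00000 + 0.238231 = 6.23823.

Z = 6.238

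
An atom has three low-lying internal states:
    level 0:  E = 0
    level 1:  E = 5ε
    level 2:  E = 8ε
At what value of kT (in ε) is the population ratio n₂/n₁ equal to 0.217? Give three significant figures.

n₂/n₁ = exp[−(E₂−E₁)/kT] = 0.217.
⇒ (E₂−E₁)/kT = ln(1/0.217) = ln(4.6083) = 1.5279.
kT = 3ε / 1.5279 = 1.96 ε.

1.96 ε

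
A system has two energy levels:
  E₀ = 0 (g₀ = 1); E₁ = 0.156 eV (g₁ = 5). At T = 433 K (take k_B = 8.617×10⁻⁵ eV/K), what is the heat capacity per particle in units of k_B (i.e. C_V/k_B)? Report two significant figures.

1.2

k_BT = 8.617×10⁻⁵ × 433 K = 0.03731 eV.
Eᵢ/kT = 0, 4.181.
Z = Σ gᵢe^(−Eᵢ/kT) = 1·e^(−0) + 5·e^(−4.181) = 1.000 + 0.07642 = 1.076.
⟨E⟩ = 0.01108 eV, ⟨E²⟩ = 0.001728 eV².
C_V/k_B = (⟨E²⟩ − ⟨E⟩²)/(kT)² = (0.001728 − 0.0001228)/0.001392 = 1.2.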